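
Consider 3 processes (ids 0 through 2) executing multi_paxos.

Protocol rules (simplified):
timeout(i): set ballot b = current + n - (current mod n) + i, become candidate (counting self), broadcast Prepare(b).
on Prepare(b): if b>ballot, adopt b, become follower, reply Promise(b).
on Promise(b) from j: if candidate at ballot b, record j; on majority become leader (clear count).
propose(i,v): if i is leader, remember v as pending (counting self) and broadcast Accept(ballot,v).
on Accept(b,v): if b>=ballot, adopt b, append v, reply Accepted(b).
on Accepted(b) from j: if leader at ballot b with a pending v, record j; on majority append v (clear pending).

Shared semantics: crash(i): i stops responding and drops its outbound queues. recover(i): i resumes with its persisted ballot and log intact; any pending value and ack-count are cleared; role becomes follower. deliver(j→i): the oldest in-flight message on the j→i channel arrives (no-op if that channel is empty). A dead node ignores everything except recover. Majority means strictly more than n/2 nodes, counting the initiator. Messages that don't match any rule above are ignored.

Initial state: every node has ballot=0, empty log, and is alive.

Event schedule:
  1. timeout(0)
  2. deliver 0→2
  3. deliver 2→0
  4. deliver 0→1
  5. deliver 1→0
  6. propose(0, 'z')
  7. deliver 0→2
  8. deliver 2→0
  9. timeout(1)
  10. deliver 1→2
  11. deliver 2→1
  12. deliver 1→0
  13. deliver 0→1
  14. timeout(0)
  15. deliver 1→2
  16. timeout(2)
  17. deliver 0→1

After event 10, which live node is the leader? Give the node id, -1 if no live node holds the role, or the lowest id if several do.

0

1. timeout(0):  <0:cand b3 ->
2. deliver 0→2:  <2:foll b3 ->
3. deliver 2→0:  <0:lead b3 ->
4. deliver 0→1:  <1:foll b3 ->
5. deliver 1→0:  nop
6. propose(0,'z'):  nop
7. deliver 0→2:  <2:foll b3 z>
8. deliver 2→0:  <0:lead b3 z>
9. timeout(1):  <1:cand b7 ->
10. deliver 1→2:  <2:foll b7 z>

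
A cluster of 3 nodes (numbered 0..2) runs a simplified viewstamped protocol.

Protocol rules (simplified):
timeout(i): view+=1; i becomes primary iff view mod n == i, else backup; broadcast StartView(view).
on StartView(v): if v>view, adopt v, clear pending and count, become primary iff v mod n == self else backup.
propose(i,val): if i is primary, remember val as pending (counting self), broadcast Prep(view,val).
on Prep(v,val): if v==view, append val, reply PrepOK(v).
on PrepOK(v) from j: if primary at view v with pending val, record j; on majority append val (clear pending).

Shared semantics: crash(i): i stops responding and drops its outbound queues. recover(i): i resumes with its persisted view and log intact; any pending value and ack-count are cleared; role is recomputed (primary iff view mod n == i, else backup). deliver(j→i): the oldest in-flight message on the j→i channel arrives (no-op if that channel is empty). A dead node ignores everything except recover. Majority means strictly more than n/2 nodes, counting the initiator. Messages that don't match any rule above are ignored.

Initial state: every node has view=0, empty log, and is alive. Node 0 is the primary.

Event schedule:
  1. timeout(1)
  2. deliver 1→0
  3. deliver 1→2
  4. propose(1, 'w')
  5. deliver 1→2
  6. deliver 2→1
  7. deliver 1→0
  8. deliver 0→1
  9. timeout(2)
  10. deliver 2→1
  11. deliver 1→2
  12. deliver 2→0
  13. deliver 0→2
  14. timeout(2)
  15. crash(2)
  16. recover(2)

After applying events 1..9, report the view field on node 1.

e1 timeout(1): 1[prim,v=1,-]
e2 deliver 1→0: 0[back,v=1,-]
e3 deliver 1→2: 2[back,v=1,-]
e4 propose(1,'w'): ·
e5 deliver 1→2: 2[back,v=1,w]
e6 deliver 2→1: 1[prim,v=1,w]
e7 deliver 1→0: 0[back,v=1,w]
e8 deliver 0→1: ·
e9 timeout(2): 2[prim,v=2,w]

1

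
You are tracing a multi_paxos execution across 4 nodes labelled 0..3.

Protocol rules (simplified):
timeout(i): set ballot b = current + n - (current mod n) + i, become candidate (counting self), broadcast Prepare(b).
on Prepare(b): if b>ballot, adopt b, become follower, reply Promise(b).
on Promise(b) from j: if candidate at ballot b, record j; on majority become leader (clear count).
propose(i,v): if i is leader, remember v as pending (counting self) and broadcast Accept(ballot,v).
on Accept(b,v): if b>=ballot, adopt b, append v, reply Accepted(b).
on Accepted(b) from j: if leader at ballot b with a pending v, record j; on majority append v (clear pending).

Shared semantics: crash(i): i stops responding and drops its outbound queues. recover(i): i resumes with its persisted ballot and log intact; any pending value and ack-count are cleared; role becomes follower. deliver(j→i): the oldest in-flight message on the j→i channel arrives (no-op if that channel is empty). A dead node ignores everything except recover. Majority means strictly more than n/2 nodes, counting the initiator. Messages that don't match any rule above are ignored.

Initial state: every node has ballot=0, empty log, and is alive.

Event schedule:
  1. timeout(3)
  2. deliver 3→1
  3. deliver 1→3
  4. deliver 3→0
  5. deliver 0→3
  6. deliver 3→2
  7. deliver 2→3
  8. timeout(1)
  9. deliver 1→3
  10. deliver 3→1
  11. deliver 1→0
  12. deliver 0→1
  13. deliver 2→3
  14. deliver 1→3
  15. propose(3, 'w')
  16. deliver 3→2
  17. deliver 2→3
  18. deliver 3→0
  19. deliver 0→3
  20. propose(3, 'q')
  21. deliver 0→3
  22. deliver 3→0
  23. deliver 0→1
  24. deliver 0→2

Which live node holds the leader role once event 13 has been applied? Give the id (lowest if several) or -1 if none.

1

e1 timeout(3): 3[cand,b=7,-]
e2 deliver 3→1: 1[foll,b=7,-]
e3 deliver 1→3: ·
e4 deliver 3→0: 0[foll,b=7,-]
e5 deliver 0→3: 3[lead,b=7,-]
e6 deliver 3→2: 2[foll,b=7,-]
e7 deliver 2→3: ·
e8 timeout(1): 1[cand,b=9,-]
e9 deliver 1→3: 3[foll,b=9,-]
e10 deliver 3→1: ·
e11 deliver 1→0: 0[foll,b=9,-]
e12 deliver 0→1: 1[lead,b=9,-]
e13 deliver 2→3: ·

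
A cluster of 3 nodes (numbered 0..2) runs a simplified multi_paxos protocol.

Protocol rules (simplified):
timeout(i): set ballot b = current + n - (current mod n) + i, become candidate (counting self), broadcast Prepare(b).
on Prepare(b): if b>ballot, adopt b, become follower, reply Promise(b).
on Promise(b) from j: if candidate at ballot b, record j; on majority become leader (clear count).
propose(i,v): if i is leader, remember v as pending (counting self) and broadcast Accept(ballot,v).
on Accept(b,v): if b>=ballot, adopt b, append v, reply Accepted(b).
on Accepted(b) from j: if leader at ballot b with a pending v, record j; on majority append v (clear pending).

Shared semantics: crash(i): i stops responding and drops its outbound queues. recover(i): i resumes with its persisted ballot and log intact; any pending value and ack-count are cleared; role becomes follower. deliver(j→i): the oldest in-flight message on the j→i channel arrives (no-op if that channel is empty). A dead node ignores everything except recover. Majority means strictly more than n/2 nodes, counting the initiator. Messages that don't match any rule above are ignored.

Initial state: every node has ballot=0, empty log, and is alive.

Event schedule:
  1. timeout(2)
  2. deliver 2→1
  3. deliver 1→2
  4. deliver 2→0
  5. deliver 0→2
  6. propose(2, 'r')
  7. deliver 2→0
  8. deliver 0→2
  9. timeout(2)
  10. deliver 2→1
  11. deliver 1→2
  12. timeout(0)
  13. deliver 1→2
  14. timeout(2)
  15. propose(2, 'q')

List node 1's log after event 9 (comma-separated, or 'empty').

e1 timeout(2): 2[cand,b=5,-]
e2 deliver 2→1: 1[foll,b=5,-]
e3 deliver 1→2: 2[lead,b=5,-]
e4 deliver 2→0: 0[foll,b=5,-]
e5 deliver 0→2: ·
e6 propose(2,'r'): ·
e7 deliver 2→0: 0[foll,b=5,r]
e8 deliver 0→2: 2[lead,b=5,r]
e9 timeout(2): 2[cand,b=8,r]

empty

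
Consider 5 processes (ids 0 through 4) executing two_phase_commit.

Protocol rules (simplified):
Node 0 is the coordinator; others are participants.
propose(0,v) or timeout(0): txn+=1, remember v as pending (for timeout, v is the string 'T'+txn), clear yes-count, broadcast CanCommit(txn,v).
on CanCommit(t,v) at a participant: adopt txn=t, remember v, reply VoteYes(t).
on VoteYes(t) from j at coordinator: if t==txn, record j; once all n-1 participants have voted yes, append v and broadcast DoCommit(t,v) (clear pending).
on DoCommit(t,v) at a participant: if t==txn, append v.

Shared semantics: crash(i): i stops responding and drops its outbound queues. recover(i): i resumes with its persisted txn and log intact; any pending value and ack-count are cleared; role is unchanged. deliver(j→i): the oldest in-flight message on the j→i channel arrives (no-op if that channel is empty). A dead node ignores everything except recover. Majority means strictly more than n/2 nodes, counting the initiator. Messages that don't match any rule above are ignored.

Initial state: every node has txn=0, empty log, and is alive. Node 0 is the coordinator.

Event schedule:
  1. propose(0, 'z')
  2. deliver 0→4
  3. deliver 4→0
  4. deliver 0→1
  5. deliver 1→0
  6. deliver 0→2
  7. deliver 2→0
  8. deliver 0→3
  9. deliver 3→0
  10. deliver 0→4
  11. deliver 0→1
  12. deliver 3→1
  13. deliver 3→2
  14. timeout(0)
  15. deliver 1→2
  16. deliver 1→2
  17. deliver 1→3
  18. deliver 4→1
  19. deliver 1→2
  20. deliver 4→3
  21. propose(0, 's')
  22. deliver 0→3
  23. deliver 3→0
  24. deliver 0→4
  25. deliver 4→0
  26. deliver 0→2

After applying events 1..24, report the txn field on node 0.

3

[1] propose(0,'z') → N0(coor t1 [-])
[2] deliver 0→4 → N4(part t1 [-])
[3] deliver 4→0 → ∅
[4] deliver 0→1 → N1(part t1 [-])
[5] deliver 1→0 → ∅
[6] deliver 0→2 → N2(part t1 [-])
[7] deliver 2→0 → ∅
[8] deliver 0→3 → N3(part t1 [-])
[9] deliver 3→0 → N0(coor t1 [z])
[10] deliver 0→4 → N4(part t1 [z])
[11] deliver 0→1 → N1(part t1 [z])
[12] deliver 3→1 → ∅
[13] deliver 3→2 → ∅
[14] timeout(0) → N0(coor t2 [z])
[15] deliver 1→2 → ∅
[16] deliver 1→2 → ∅
[17] deliver 1→3 → ∅
[18] deliver 4→1 → ∅
[19] deliver 1→2 → ∅
[20] deliver 4→3 → ∅
[21] propose(0,'s') → N0(coor t3 [z])
[22] deliver 0→3 → N3(part t1 [z])
[23] deliver 3→0 → ∅
[24] deliver 0→4 → N4(part t2 [z])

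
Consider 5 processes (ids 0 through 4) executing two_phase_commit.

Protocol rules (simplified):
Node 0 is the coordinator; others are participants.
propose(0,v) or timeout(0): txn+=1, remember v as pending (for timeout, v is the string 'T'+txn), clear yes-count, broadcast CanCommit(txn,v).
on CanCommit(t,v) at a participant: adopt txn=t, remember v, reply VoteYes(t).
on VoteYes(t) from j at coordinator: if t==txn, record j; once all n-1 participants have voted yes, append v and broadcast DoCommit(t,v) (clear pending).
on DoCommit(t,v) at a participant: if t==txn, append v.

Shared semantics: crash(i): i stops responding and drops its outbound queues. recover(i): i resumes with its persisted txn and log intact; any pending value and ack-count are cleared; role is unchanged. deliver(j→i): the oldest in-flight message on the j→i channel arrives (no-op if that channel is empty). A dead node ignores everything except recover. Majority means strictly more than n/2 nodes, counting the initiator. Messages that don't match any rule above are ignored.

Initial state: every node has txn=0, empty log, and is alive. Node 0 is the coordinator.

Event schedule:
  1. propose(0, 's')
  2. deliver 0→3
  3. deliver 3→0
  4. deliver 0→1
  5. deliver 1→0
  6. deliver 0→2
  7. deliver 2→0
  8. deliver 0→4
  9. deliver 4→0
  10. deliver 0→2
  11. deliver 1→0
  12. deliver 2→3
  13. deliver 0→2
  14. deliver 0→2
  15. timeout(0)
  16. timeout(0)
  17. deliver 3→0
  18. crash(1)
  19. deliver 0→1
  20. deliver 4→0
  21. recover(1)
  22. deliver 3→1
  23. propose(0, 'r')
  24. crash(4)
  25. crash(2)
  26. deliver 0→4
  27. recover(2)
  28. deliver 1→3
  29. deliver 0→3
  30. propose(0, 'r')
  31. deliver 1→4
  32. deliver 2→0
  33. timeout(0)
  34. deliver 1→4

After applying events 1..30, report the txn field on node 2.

1

[1] propose(0,'s') → N0(coor t1 [-])
[2] deliver 0→3 → N3(part t1 [-])
[3] deliver 3→0 → ∅
[4] deliver 0→1 → N1(part t1 [-])
[5] deliver 1→0 → ∅
[6] deliver 0→2 → N2(part t1 [-])
[7] deliver 2→0 → ∅
[8] deliver 0→4 → N4(part t1 [-])
[9] deliver 4→0 → N0(coor t1 [s])
[10] deliver 0→2 → N2(part t1 [s])
[11] deliver 1→0 → ∅
[12] deliver 2→3 → ∅
[13] deliver 0→2 → ∅
[14] deliver 0→2 → ∅
[15] timeout(0) → N0(coor t2 [s])
[16] timeout(0) → N0(coor t3 [s])
[17] deliver 3→0 → ∅
[18] crash(1) → N1(✗part t1 [-])
[19] deliver 0→1 → ∅
[20] deliver 4→0 → ∅
[21] recover(1) → N1(part t1 [-])
[22] deliver 3→1 → ∅
[23] propose(0,'r') → N0(coor t4 [s])
[24] crash(4) → N4(✗part t1 [-])
[25] crash(2) → N2(✗part t1 [s])
[26] deliver 0→4 → ∅
[27] recover(2) → N2(part t1 [s])
[28] deliver 1→3 → ∅
[29] deliver 0→3 → N3(part t1 [s])
[30] propose(0,'r') → N0(coor t5 [s])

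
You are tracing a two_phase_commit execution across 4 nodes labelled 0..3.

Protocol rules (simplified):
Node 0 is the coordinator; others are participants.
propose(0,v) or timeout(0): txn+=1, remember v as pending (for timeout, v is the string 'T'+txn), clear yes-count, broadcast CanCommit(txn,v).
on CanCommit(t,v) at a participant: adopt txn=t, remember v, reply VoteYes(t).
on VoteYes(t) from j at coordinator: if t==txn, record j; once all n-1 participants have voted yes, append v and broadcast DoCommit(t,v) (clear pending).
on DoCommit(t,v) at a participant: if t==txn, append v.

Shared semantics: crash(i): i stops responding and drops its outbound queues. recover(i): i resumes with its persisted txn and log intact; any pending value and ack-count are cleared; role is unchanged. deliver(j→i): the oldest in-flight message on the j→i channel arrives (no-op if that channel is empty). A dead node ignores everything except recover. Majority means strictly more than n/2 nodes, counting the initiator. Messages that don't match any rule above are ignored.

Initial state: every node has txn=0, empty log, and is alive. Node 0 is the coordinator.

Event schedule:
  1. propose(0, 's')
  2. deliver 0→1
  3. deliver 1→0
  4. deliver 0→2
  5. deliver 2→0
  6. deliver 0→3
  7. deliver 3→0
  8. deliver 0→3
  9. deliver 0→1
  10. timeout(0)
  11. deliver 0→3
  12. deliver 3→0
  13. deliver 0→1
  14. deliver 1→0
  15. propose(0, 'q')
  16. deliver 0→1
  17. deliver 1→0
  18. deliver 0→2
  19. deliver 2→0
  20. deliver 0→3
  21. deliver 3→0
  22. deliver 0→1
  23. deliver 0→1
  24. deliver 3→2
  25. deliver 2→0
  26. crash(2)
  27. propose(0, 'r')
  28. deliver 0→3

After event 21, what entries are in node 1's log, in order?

s

e1 propose(0,'s'): 0[coor,t=1,-]
e2 deliver 0→1: 1[part,t=1,-]
e3 deliver 1→0: ·
e4 deliver 0→2: 2[part,t=1,-]
e5 deliver 2→0: ·
e6 deliver 0→3: 3[part,t=1,-]
e7 deliver 3→0: 0[coor,t=1,s]
e8 deliver 0→3: 3[part,t=1,s]
e9 deliver 0→1: 1[part,t=1,s]
e10 timeout(0): 0[coor,t=2,s]
e11 deliver 0→3: 3[part,t=2,s]
e12 deliver 3→0: ·
e13 deliver 0→1: 1[part,t=2,s]
e14 deliver 1→0: ·
e15 propose(0,'q'): 0[coor,t=3,s]
e16 deliver 0→1: 1[part,t=3,s]
e17 deliver 1→0: ·
e18 deliver 0→2: 2[part,t=1,s]
e19 deliver 2→0: ·
e20 deliver 0→3: 3[part,t=3,s]
e21 deliver 3→0: ·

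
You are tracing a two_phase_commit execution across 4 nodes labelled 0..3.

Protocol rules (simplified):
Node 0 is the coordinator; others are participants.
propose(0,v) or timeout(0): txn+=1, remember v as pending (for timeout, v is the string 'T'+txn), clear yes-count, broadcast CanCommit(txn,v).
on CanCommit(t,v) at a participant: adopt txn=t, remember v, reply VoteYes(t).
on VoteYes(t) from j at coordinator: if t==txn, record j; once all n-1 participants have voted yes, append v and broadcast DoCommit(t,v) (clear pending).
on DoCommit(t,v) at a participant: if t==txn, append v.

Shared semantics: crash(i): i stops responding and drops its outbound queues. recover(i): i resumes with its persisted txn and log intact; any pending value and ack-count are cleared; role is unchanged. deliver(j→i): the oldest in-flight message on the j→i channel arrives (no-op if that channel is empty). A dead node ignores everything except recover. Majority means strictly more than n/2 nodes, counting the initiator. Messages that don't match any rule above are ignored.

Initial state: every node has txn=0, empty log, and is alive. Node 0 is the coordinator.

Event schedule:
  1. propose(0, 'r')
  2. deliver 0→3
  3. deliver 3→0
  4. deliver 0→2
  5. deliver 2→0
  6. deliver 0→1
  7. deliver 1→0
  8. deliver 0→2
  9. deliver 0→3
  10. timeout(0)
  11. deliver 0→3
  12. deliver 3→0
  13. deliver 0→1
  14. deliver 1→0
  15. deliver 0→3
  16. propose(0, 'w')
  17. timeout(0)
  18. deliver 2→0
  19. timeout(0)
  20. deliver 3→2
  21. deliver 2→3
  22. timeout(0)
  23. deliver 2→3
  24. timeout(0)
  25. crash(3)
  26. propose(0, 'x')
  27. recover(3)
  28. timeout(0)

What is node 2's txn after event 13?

after 1 — propose(0,'r'): n0:coor/t1/[-]
after 2 — deliver 0→3: n3:part/t1/[-]
after 3 — deliver 3→0: ·
after 4 — deliver 0→2: n2:part/t1/[-]
after 5 — deliver 2→0: ·
after 6 — deliver 0→1: n1:part/t1/[-]
after 7 — deliver 1→0: n0:coor/t1/[r]
after 8 — deliver 0→2: n2:part/t1/[r]
after 9 — deliver 0→3: n3:part/t1/[r]
after 10 — timeout(0): n0:coor/t2/[r]
after 11 — deliver 0→3: n3:part/t2/[r]
after 12 — deliver 3→0: ·
after 13 — deliver 0→1: n1:part/t1/[r]

1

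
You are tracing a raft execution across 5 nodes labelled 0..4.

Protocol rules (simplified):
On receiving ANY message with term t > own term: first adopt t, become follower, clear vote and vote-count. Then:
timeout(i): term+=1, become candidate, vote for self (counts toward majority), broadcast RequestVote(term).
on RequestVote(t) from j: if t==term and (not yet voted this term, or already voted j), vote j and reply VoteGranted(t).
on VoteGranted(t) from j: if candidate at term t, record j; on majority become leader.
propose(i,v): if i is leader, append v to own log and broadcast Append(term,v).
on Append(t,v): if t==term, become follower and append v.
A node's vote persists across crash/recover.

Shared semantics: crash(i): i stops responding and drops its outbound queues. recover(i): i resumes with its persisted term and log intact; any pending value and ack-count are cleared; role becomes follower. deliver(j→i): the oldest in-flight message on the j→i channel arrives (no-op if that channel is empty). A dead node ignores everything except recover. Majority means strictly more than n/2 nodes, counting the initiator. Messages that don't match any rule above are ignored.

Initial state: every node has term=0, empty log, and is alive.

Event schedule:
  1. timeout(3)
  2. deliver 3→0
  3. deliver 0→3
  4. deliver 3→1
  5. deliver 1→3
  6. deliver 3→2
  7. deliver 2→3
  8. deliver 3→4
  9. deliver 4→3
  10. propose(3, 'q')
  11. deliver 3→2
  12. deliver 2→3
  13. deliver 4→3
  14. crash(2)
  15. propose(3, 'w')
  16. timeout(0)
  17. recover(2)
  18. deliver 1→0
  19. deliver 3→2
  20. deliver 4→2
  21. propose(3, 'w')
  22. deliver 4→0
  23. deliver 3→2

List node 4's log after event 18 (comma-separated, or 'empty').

empty

1. timeout(3):  <3:cand t1 ->
2. deliver 3→0:  <0:foll t1 ->
3. deliver 0→3:  nop
4. deliver 3→1:  <1:foll t1 ->
5. deliver 1→3:  <3:lead t1 ->
6. deliver 3→2:  <2:foll t1 ->
7. deliver 2→3:  nop
8. deliver 3→4:  <4:foll t1 ->
9. deliver 4→3:  nop
10. propose(3,'q'):  <3:lead t1 q>
11. deliver 3→2:  <2:foll t1 q>
12. deliver 2→3:  nop
13. deliver 4→3:  nop
14. crash(2):  <2:✗foll t1 q>
15. propose(3,'w'):  <3:lead t1 q,w>
16. timeout(0):  <0:cand t2 ->
17. recover(2):  <2:foll t1 q>
18. deliver 1→0:  nop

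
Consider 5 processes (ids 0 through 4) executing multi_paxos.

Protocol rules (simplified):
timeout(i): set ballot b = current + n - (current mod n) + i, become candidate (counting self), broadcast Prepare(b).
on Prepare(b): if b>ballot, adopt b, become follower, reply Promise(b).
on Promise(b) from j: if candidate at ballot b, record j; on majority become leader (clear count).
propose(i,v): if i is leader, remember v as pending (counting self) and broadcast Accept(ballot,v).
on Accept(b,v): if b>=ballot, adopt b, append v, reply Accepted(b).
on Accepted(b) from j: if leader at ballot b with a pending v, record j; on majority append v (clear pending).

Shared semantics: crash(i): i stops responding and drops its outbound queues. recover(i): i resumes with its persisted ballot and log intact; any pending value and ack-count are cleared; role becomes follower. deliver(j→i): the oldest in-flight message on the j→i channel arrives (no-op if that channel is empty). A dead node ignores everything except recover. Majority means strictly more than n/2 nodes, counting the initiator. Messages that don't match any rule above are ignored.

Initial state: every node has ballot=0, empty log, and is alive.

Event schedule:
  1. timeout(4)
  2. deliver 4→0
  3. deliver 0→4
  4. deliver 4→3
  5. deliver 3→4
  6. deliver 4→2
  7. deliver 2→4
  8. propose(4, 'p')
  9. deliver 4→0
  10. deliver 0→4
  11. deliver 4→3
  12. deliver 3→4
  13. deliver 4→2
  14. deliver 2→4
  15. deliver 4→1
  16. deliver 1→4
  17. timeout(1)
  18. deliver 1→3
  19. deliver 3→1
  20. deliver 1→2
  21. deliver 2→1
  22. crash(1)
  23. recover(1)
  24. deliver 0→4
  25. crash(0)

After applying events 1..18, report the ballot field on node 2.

9

[1] timeout(4) → N4(cand b9 [-])
[2] deliver 4→0 → N0(foll b9 [-])
[3] deliver 0→4 → ∅
[4] deliver 4→3 → N3(foll b9 [-])
[5] deliver 3→4 → N4(lead b9 [-])
[6] deliver 4→2 → N2(foll b9 [-])
[7] deliver 2→4 → ∅
[8] propose(4,'p') → ∅
[9] deliver 4→0 → N0(foll b9 [p])
[10] deliver 0→4 → ∅
[11] deliver 4→3 → N3(foll b9 [p])
[12] deliver 3→4 → N4(lead b9 [p])
[13] deliver 4→2 → N2(foll b9 [p])
[14] deliver 2→4 → ∅
[15] deliver 4→1 → N1(foll b9 [-])
[16] deliver 1→4 → ∅
[17] timeout(1) → N1(cand b11 [-])
[18] deliver 1→3 → N3(foll b11 [p])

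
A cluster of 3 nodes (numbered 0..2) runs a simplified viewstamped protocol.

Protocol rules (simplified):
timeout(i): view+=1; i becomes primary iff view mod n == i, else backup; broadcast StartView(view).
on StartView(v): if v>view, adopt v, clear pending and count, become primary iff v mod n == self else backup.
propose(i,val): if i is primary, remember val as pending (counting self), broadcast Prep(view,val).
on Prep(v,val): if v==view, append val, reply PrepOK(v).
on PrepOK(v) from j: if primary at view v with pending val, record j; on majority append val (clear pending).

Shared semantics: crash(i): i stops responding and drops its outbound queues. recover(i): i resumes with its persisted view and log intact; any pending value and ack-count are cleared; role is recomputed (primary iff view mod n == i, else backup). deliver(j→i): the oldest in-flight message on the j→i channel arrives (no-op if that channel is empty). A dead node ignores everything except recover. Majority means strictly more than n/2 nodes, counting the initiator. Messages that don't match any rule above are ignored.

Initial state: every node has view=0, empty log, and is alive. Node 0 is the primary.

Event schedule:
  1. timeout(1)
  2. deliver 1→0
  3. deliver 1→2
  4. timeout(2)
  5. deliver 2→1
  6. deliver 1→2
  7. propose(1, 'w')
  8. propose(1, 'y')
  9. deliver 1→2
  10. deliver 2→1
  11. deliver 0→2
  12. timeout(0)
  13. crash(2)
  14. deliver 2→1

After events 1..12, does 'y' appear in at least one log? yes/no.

e1 timeout(1): 1[prim,v=1,-]
e2 deliver 1→0: 0[back,v=1,-]
e3 deliver 1→2: 2[back,v=1,-]
e4 timeout(2): 2[prim,v=2,-]
e5 deliver 2→1: 1[back,v=2,-]
e6 deliver 1→2: ·
e7 propose(1,'w'): ·
e8 propose(1,'y'): ·
e9 deliver 1→2: ·
e10 deliver 2→1: ·
e11 deliver 0→2: ·
e12 timeout(0): 0[back,v=2,-]

no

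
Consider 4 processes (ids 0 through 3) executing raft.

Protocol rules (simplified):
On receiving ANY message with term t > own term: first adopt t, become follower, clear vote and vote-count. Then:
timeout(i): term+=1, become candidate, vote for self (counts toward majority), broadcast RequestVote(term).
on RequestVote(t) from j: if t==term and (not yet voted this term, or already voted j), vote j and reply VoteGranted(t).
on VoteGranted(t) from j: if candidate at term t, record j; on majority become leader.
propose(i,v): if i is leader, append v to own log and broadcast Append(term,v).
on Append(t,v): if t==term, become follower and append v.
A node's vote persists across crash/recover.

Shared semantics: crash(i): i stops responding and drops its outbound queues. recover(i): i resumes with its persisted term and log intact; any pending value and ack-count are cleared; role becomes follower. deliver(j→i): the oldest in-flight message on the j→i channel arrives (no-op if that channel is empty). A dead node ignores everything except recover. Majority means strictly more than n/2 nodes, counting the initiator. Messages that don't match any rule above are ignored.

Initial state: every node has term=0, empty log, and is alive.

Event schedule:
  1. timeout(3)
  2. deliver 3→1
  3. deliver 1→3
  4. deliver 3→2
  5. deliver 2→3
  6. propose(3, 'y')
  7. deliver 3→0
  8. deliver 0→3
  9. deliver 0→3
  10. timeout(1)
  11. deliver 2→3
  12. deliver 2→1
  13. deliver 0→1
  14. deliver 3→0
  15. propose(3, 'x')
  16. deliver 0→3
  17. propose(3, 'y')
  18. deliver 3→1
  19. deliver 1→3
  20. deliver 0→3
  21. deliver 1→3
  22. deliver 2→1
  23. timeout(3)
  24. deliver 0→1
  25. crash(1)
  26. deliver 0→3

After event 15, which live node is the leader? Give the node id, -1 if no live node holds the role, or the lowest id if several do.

after 1 — timeout(3): n3:cand/t1/[-]
after 2 — deliver 3→1: n1:foll/t1/[-]
after 3 — deliver 1→3: ·
after 4 — deliver 3→2: n2:foll/t1/[-]
after 5 — deliver 2→3: n3:lead/t1/[-]
after 6 — propose(3,'y'): n3:lead/t1/[y]
after 7 — deliver 3→0: n0:foll/t1/[-]
after 8 — deliver 0→3: ·
after 9 — deliver 0→3: ·
after 10 — timeout(1): n1:cand/t2/[-]
after 11 — deliver 2→3: ·
after 12 — deliver 2→1: ·
after 13 — deliver 0→1: ·
after 14 — deliver 3→0: n0:foll/t1/[y]
after 15 — propose(3,'x'): n3:lead/t1/[y,x]

3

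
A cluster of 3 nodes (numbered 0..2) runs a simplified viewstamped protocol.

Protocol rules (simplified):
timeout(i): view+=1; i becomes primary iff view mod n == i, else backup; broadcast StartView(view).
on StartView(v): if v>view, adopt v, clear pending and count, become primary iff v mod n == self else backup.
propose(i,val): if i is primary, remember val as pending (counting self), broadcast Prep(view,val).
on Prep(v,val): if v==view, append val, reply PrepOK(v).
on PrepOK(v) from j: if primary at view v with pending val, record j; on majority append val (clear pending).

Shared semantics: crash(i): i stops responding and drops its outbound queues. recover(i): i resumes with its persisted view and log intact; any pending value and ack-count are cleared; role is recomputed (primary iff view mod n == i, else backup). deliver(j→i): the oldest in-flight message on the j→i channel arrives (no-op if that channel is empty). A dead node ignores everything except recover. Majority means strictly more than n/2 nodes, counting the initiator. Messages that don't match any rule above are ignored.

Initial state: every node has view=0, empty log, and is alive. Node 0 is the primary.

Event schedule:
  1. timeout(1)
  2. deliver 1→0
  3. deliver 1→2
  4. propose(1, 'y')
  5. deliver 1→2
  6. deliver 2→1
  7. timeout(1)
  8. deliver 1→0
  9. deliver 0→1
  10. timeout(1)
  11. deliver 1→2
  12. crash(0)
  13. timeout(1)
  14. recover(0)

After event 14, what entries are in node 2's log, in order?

[1] timeout(1) → N1(prim v1 [-])
[2] deliver 1→0 → N0(back v1 [-])
[3] deliver 1→2 → N2(back v1 [-])
[4] propose(1,'y') → ∅
[5] deliver 1→2 → N2(back v1 [y])
[6] deliver 2→1 → N1(prim v1 [y])
[7] timeout(1) → N1(back v2 [y])
[8] deliver 1→0 → N0(back v1 [y])
[9] deliver 0→1 → ∅
[10] timeout(1) → N1(back v3 [y])
[11] deliver 1→2 → N2(prim v2 [y])
[12] crash(0) → N0(✗back v1 [y])
[13] timeout(1) → N1(prim v4 [y])
[14] recover(0) → N0(back v1 [y])

y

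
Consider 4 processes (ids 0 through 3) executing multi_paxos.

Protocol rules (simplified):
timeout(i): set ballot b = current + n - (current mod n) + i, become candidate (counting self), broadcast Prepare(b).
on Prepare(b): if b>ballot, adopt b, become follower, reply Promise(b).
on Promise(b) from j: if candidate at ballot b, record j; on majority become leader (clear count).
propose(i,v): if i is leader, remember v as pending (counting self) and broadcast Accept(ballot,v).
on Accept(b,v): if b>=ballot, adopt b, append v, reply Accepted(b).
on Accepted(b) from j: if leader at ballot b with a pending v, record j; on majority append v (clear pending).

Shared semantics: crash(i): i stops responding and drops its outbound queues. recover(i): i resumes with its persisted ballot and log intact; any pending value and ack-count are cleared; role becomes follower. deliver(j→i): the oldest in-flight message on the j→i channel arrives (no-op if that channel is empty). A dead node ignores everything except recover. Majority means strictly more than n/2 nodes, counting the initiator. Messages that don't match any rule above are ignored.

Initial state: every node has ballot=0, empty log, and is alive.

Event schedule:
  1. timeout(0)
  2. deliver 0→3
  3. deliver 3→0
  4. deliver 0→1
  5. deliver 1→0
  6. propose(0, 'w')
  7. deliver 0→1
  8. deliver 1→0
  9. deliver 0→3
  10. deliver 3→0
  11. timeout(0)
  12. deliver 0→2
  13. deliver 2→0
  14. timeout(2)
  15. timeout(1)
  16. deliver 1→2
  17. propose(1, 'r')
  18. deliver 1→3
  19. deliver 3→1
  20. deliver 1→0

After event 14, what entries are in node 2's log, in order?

empty

[1] timeout(0) → N0(cand b4 [-])
[2] deliver 0→3 → N3(foll b4 [-])
[3] deliver 3→0 → ∅
[4] deliver 0→1 → N1(foll b4 [-])
[5] deliver 1→0 → N0(lead b4 [-])
[6] propose(0,'w') → ∅
[7] deliver 0→1 → N1(foll b4 [w])
[8] deliver 1→0 → ∅
[9] deliver 0→3 → N3(foll b4 [w])
[10] deliver 3→0 → N0(lead b4 [w])
[11] timeout(0) → N0(cand b8 [w])
[12] deliver 0→2 → N2(foll b4 [-])
[13] deliver 2→0 → ∅
[14] timeout(2) → N2(cand b10 [-])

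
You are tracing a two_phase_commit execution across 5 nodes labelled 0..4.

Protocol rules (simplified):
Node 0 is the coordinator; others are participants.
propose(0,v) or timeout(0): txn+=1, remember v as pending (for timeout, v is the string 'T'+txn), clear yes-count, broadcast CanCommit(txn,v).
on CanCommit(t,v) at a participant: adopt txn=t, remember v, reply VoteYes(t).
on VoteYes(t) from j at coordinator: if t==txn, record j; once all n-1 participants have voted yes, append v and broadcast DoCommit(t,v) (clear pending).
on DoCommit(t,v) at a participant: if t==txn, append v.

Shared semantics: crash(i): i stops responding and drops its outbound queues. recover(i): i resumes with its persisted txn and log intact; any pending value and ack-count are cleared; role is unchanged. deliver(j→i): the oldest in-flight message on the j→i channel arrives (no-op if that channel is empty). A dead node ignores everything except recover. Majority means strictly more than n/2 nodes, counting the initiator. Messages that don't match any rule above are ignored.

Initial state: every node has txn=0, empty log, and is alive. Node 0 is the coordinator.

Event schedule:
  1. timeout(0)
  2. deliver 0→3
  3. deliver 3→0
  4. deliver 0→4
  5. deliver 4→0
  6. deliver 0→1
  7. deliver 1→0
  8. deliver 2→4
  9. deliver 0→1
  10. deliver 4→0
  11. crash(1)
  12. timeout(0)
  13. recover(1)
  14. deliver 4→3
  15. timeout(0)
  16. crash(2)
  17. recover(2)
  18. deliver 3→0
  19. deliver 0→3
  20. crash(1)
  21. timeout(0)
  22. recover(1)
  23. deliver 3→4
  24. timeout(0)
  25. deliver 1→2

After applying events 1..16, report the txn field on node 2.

0

[1] timeout(0) → N0(coor t1 [-])
[2] deliver 0→3 → N3(part t1 [-])
[3] deliver 3→0 → ∅
[4] deliver 0→4 → N4(part t1 [-])
[5] deliver 4→0 → ∅
[6] deliver 0→1 → N1(part t1 [-])
[7] deliver 1→0 → ∅
[8] deliver 2→4 → ∅
[9] deliver 0→1 → ∅
[10] deliver 4→0 → ∅
[11] crash(1) → N1(✗part t1 [-])
[12] timeout(0) → N0(coor t2 [-])
[13] recover(1) → N1(part t1 [-])
[14] deliver 4→3 → ∅
[15] timeout(0) → N0(coor t3 [-])
[16] crash(2) → N2(✗part t0 [-])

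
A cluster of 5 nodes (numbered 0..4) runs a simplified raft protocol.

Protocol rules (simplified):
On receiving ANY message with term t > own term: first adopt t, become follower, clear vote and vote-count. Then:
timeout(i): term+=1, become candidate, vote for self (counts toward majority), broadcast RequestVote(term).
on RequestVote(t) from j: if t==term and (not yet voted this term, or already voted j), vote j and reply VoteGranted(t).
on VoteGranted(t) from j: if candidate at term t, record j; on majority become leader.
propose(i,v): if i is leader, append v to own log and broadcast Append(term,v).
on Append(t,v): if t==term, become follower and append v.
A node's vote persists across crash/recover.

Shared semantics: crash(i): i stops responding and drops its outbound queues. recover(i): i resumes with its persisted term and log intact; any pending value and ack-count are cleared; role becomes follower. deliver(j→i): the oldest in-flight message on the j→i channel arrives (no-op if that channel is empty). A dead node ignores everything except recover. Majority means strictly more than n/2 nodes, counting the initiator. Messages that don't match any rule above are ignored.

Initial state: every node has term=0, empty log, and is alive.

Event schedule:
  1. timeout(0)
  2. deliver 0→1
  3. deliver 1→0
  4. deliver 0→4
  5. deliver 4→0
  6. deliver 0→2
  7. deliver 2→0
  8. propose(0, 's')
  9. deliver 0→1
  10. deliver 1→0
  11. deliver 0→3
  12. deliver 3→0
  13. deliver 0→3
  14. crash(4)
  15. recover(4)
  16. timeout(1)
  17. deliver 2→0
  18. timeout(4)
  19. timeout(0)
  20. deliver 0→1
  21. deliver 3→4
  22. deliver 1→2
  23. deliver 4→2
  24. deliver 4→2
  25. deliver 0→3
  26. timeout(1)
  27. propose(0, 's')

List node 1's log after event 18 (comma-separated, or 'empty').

s

[1] timeout(0) → N0(cand t1 [-])
[2] deliver 0→1 → N1(foll t1 [-])
[3] deliver 1→0 → ∅
[4] deliver 0→4 → N4(foll t1 [-])
[5] deliver 4→0 → N0(lead t1 [-])
[6] deliver 0→2 → N2(foll t1 [-])
[7] deliver 2→0 → ∅
[8] propose(0,'s') → N0(lead t1 [s])
[9] deliver 0→1 → N1(foll t1 [s])
[10] deliver 1→0 → ∅
[11] deliver 0→3 → N3(foll t1 [-])
[12] deliver 3→0 → ∅
[13] deliver 0→3 → N3(foll t1 [s])
[14] crash(4) → N4(✗foll t1 [-])
[15] recover(4) → N4(foll t1 [-])
[16] timeout(1) → N1(cand t2 [s])
[17] deliver 2→0 → ∅
[18] timeout(4) → N4(cand t2 [-])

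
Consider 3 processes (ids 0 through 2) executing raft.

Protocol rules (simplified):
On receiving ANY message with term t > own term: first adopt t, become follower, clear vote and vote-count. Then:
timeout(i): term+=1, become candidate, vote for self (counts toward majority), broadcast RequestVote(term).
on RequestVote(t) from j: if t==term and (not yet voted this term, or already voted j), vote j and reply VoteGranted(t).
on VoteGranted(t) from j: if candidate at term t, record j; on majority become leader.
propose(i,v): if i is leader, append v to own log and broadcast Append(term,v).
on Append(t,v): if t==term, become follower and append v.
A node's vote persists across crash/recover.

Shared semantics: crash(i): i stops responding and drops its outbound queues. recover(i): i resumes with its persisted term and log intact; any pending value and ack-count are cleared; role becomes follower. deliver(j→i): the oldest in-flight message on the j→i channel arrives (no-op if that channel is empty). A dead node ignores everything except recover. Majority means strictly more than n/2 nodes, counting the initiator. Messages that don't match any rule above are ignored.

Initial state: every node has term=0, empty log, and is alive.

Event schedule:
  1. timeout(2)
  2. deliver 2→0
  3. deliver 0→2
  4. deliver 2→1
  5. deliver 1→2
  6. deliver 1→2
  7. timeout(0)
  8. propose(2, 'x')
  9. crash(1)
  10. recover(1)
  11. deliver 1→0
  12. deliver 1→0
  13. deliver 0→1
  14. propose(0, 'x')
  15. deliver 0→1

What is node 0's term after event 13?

e1 timeout(2): 2[cand,t=1,-]
e2 deliver 2→0: 0[foll,t=1,-]
e3 deliver 0→2: 2[lead,t=1,-]
e4 deliver 2→1: 1[foll,t=1,-]
e5 deliver 1→2: ·
e6 deliver 1→2: ·
e7 timeout(0): 0[cand,t=2,-]
e8 propose(2,'x'): 2[lead,t=1,x]
e9 crash(1): 1[✗foll,t=1,-]
e10 recover(1): 1[foll,t=1,-]
e11 deliver 1→0: ·
e12 deliver 1→0: ·
e13 deliver 0→1: 1[foll,t=2,-]

2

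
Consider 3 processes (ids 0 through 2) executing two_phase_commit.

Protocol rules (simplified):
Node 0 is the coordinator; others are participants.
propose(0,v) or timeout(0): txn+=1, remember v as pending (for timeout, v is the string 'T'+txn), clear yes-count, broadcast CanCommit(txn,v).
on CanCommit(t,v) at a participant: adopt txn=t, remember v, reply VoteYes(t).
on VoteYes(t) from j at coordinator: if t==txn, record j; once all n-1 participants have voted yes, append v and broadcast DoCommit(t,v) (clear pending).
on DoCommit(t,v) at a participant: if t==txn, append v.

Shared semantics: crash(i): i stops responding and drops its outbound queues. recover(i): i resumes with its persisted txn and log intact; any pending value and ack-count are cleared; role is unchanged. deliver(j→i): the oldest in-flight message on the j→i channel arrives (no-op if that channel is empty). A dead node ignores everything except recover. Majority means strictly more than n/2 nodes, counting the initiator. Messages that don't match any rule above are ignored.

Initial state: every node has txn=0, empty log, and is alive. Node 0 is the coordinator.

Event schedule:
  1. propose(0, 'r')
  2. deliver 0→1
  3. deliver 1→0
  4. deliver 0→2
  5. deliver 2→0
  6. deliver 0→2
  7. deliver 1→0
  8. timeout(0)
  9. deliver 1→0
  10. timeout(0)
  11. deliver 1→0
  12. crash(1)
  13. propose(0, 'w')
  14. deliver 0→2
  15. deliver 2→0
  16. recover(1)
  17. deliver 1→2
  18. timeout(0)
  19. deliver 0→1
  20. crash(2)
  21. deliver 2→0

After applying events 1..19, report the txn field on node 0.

5

e1 propose(0,'r'): 0[coor,t=1,-]
e2 deliver 0→1: 1[part,t=1,-]
e3 deliver 1→0: ·
e4 deliver 0→2: 2[part,t=1,-]
e5 deliver 2→0: 0[coor,t=1,r]
e6 deliver 0→2: 2[part,t=1,r]
e7 deliver 1→0: ·
e8 timeout(0): 0[coor,t=2,r]
e9 deliver 1→0: ·
e10 timeout(0): 0[coor,t=3,r]
e11 deliver 1→0: ·
e12 crash(1): 1[✗part,t=1,-]
e13 propose(0,'w'): 0[coor,t=4,r]
e14 deliver 0→2: 2[part,t=2,r]
e15 deliver 2→0: ·
e16 recover(1): 1[part,t=1,-]
e17 deliver 1→2: ·
e18 timeout(0): 0[coor,t=5,r]
e19 deliver 0→1: 1[part,t=1,r]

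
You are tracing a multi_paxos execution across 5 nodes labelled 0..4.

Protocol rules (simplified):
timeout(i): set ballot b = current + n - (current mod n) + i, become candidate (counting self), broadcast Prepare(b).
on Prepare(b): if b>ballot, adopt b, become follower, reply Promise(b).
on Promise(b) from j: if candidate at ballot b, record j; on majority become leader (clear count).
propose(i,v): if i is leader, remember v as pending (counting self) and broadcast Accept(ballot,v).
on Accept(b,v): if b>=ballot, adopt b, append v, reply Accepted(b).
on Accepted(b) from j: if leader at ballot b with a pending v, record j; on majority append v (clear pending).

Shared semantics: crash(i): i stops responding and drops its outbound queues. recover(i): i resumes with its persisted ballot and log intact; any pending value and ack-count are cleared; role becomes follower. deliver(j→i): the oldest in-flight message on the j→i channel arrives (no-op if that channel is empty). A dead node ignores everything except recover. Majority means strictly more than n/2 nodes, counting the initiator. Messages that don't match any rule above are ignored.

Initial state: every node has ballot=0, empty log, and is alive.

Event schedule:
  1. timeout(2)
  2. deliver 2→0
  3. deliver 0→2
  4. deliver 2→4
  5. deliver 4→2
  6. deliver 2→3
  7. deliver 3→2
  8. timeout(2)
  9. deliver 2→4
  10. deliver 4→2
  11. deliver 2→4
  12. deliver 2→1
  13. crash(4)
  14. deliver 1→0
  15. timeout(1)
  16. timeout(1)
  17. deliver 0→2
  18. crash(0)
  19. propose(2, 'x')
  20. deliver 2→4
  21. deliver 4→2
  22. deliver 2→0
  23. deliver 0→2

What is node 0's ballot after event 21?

after 1 — timeout(2): n2:cand/b7/[-]
after 2 — deliver 2→0: n0:foll/b7/[-]
after 3 — deliver 0→2: ·
after 4 — deliver 2→4: n4:foll/b7/[-]
after 5 — deliver 4→2: n2:lead/b7/[-]
after 6 — deliver 2→3: n3:foll/b7/[-]
after 7 — deliver 3→2: ·
after 8 — timeout(2): n2:cand/b12/[-]
after 9 — deliver 2→4: n4:foll/b12/[-]
after 10 — deliver 4→2: ·
after 11 — deliver 2→4: ·
after 12 — deliver 2→1: n1:foll/b7/[-]
after 13 — crash(4): n4:✗foll/b12/[-]
after 14 — deliver 1→0: ·
after 15 — timeout(1): n1:cand/b11/[-]
after 16 — timeout(1): n1:cand/b16/[-]
after 17 — deliver 0→2: ·
after 18 — crash(0): n0:✗foll/b7/[-]
after 19 — propose(2,'x'): ·
after 20 — deliver 2→4: ·
after 21 — deliver 4→2: ·

7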